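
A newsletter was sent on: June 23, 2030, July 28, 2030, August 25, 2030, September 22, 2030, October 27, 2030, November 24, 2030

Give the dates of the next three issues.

All dates are Sundays, 35, 28, 28, 35, 28 days apart.
Specifically, the 4th Sunday of each month.
December 2030 — 4th Sunday is December 22, 2030.
4th Sunday of January 2031: January 26, 2031.
February 2031 — 4th Sunday is February 23, 2031.

December 22, 2030; January 26, 2031; February 23, 2031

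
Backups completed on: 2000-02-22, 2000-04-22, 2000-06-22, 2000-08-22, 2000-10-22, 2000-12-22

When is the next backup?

Each date is the 22nd; the gaps (60, 61, 61, 61, 61) track the month lengths.
The rule is the 22nd of every 2 months.
February 2001: 2001-02-22.

2001-02-22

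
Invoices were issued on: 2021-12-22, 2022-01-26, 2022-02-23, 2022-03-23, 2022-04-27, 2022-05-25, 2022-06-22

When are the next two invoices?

2022-07-27, 2022-08-24

These are Wednesdays at 28- or 35-day spacing (35, 28, 28, 35, 28, 28).
The pattern: 4th Wednesday of the month.
4th Wednesday of July 2022: 2022-07-27.
4th Wednesday of August 2022: 2022-08-24.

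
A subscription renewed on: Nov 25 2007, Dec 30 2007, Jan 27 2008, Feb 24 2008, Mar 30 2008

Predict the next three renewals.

These are Sundays with 35, 28, 28, 35-day gaps.
Each is the final Sunday of its month — Dec 30 2007 is past the 28th, so '4th Sunday' doesn't fit.
Last Sunday of April 2008: Apr 27 2008.
Last Sunday of May 2008: May 25 2008.
June 2008 ends with Sunday Jun 29 2008.

Apr 27 2008, May 25 2008, Jun 29 2008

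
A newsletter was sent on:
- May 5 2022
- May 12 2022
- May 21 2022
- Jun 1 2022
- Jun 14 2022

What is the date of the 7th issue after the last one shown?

Nov 8 2022

Intervals are 7, 9, 11, 13 days — an arithmetic progression with common difference 2.
Next gap: 15 days. Jun 14 2022 + 15 days = Jun 29 2022.
Next gap: 17 days. Jun 29 2022 + 17 days = Jul 16 2022.
Next gap: 19 days. Jul 16 2022 + 19 days = Aug 4 2022.
Next gap: 21 days. Aug 4 2022 + 21 days = Aug 25 2022.
Next gap: 23 days. Aug 25 2022 + 23 days = Sep 17 2022.
Next gap: 25 days. Sep 17 2022 + 25 days = Oct 12 2022.
Next gap: 27 days. Oct 12 2022 + 27 days = Nov 8 2022.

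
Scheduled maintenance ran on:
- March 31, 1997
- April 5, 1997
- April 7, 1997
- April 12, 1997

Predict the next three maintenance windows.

April 14, 1997; April 19, 1997; April 21, 1997

The gap pattern 5, 2, 5 repeats every 2 events.
These are the Mondays and Saturdays of each week.
Next Monday: April 14, 1997.
Next Saturday: April 19, 1997.
The following Monday is April 21, 1997.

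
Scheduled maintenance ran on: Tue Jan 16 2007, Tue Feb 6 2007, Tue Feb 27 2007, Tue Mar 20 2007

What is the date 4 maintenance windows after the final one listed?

Tue Jun 12 2007

The spacing is 21, 21, 21 days — always 21 days.
Tue Mar 20 2007 + 21 days = Tue Apr 10 2007.
Tue Apr 10 2007 + 21 days = Tue May 1 2007.
Tue May 1 2007 + 21 days = Tue May 22 2007.
Tue May 22 2007 + 21 days = Tue Jun 12 2007.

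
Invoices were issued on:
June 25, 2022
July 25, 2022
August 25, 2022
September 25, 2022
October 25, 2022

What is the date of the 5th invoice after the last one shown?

The day-of-month is always 25 (30, 31, 31, 30 days between events).
So this recurs on the 25th of each month.
November 2022: November 25, 2022.
December 2022: December 25, 2022.
Next: January 2023 → January 25, 2023.
Next: February 2023 → February 25, 2023.
March 2023: March 25, 2023.

March 25, 2023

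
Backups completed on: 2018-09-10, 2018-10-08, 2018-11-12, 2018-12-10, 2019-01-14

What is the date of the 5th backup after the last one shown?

2019-06-10

All dates are Mondays, 28, 35, 28, 35 days apart.
Specifically, the 2nd Monday of each month.
2nd Monday of February 2019: 2019-02-11.
2nd Monday of March 2019: 2019-03-11.
2nd Monday of April 2019: 2019-04-08.
2nd Monday of May 2019: 2019-05-13.
2nd Monday of June 2019: 2019-06-10.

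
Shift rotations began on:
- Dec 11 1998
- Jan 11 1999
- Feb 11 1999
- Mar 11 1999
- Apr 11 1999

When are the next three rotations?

May 11 1999, Jun 11 1999, Jul 11 1999

Gaps: 31, 31, 28, 31 days — not constant. Every event is on the 11th of the month.
Pattern: the 11th of each month.
May 1999: May 11 1999.
June 1999: Jun 11 1999.
Next: July 1999 → Jul 11 1999.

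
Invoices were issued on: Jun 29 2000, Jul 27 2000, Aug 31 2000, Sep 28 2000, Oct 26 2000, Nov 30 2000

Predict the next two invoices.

These are Thursdays with 28, 35, 28, 28, 35-day gaps.
Each is the final Thursday of its month — Jun 29 2000 is past the 28th, so '4th Thursday' doesn't fit.
December 2000 ends with Thursday Dec 28 2000.
January 2001 ends with Thursday Jan 25 2001.

Dec 28 2000, Jan 25 2001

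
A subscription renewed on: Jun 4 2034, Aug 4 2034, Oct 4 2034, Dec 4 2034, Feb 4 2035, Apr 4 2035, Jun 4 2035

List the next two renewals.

Each date is the 4th; the gaps (61, 61, 61, 62, 59, 61) track the month lengths.
The rule is the 4th of every 2 months.
Next: August 2035 → Aug 4 2035.
October 2035: Oct 4 2035.

Aug 4 2035, Oct 4 2035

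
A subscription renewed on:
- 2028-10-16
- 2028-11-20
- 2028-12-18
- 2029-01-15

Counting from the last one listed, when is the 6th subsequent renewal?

2029-07-16

All dates are Mondays, 35, 28, 28 days apart.
Specifically, the 3rd Monday of each month.
3rd Monday of February 2029: 2029-02-19.
March 2029 — 3rd Monday is 2029-03-19.
April 2029 — 3rd Monday is 2029-04-16.
May 2029 — 3rd Monday is 2029-05-21.
3rd Monday of June 2029: 2029-06-18.
July 2029 — 3rd Monday is 2029-07-16.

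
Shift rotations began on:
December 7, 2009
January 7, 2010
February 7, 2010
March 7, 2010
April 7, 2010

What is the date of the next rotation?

May 7, 2010

Gaps: 31, 31, 28, 31 days — not constant. Every event is on the 7th of the month.
Pattern: the 7th of each month.
Next: May 2010 → May 7, 2010.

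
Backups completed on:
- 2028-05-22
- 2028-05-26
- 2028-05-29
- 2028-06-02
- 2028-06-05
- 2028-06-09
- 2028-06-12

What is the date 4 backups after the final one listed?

The gap pattern 4, 3, 4, 3, 4, 3 repeats every 2 events.
These are the Mondays and Fridays of each week.
The following Friday is 2028-06-16.
The following Monday is 2028-06-19.
The following Friday is 2028-06-23.
The following Monday is 2028-06-26.

2028-06-26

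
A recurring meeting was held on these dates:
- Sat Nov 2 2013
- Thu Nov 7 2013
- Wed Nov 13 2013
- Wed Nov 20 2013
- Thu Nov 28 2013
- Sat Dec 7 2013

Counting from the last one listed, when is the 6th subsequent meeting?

The spacing grows by 1 each time: 5, 6, 7, 8, 9 days.
Next gap: 10 days. Sat Dec 7 2013 + 10 days = Tue Dec 17 2013.
Next gap: 11 days. Tue Dec 17 2013 + 11 days = Sat Dec 28 2013.
Next gap: 12 days. Sat Dec 28 2013 + 12 days = Thu Jan 9 2014.
Next gap: 13 days. Thu Jan 9 2014 + 13 days = Wed Jan 22 2014.
Next gap: 14 days. Wed Jan 22 2014 + 14 days = Wed Feb 5 2014.
Next gap: 15 days. Wed Feb 5 2014 + 15 days = Thu Feb 20 2014.

Thu Feb 20 2014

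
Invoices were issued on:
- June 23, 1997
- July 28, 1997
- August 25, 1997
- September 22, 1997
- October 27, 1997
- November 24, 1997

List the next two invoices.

Gaps: 35, 28, 28, 35, 28 days — a mix of 28 and 35. Every date is a Monday.
Each is the 4th Monday of its month.
4th Monday of December 1997: December 22, 1997.
January 1998 — 4th Monday is January 26, 1998.

December 22, 1997; January 26, 1998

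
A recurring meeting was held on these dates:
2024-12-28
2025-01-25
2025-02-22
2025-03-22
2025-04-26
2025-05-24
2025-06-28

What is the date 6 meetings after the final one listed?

These are Saturdays at 28- or 35-day spacing (28, 28, 28, 35, 28, 35).
The pattern: 4th Saturday of the month.
4th Saturday of July 2025: 2025-07-26.
4th Saturday of August 2025: 2025-08-23.
September 2025 — 4th Saturday is 2025-09-27.
4th Saturday of October 2025: 2025-10-25.
4th Saturday of November 2025: 2025-11-22.
December 2025 — 4th Saturday is 2025-12-27.

2025-12-27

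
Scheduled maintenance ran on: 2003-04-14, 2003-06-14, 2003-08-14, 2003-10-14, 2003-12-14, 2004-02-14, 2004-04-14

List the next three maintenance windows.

2004-06-14, 2004-08-14, 2004-10-14

Each date is the 14th; the gaps (61, 61, 61, 61, 62, 60) track the month lengths.
The rule is the 14th of every 2 months.
June 2004: 2004-06-14.
Next: August 2004 → 2004-08-14.
October 2004: 2004-10-14.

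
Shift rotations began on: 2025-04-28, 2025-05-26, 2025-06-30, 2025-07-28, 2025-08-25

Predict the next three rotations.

Every date is a Monday; gaps 28, 35, 28, 28 days.
Each is the last Monday of its month (at least one falls on the 29th or later, ruling out '4th Monday').
Last Monday of September 2025: 2025-09-29.
Last Monday of October 2025: 2025-10-27.
Last Monday of November 2025: 2025-11-24.

2025-09-29, 2025-10-27, 2025-11-24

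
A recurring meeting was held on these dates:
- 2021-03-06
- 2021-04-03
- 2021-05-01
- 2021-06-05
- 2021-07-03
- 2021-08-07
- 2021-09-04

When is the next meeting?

These are Saturdays at 28- or 35-day spacing (28, 28, 35, 28, 35, 28).
The pattern: 1st Saturday of the month.
October 2021 — 1st Saturday is 2021-10-02.

2021-10-02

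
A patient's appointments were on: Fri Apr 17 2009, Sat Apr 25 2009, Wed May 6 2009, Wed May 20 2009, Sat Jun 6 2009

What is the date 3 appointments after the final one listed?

Fri Aug 14 2009

The spacing grows by 3 each time: 8, 11, 14, 17 days.
Next gap: 20 days. Sat Jun 6 2009 + 20 days = Fri Jun 26 2009.
Next gap: 23 days. Fri Jun 26 2009 + 23 days = Sun Jul 19 2009.
Next gap: 26 days. Sun Jul 19 2009 + 26 days = Fri Aug 14 2009.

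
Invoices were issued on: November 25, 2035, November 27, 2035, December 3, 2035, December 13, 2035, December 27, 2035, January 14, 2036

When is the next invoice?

February 5, 2036

Gaps: 2, 6, 10, 14, 18 days — each gap is 4 larger than the previous one.
Next gap: 22 days. January 14, 2036 + 22 days = February 5, 2036.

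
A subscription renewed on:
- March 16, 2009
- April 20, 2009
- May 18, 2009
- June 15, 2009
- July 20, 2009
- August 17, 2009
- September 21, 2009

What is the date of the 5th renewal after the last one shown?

February 15, 2010

These are Mondays at 28- or 35-day spacing (35, 28, 28, 35, 28, 35).
The pattern: 3rd Monday of the month.
3rd Monday of October 2009: October 19, 2009.
November 2009 — 3rd Monday is November 16, 2009.
December 2009 — 3rd Monday is December 21, 2009.
3rd Monday of January 2010: January 18, 2010.
3rd Monday of February 2010: February 15, 2010.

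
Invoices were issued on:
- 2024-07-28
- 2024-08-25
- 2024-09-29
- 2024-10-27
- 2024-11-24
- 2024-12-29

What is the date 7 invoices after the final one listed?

2025-07-27

Every date is a Sunday; gaps 28, 35, 28, 28, 35 days.
Each is the last Sunday of its month (at least one falls on the 29th or later, ruling out '4th Sunday').
Last Sunday of January 2025: 2025-01-26.
Last Sunday of February 2025: 2025-02-23.
March 2025 ends with Sunday 2025-03-30.
Last Sunday of April 2025: 2025-04-27.
Last Sunday of May 2025: 2025-05-25.
Last Sunday of June 2025: 2025-06-29.
Last Sunday of July 2025: 2025-07-27.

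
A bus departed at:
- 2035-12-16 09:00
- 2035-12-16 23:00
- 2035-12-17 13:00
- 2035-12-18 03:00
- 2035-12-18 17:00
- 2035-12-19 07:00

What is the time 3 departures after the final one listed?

2035-12-21 01:00

The interval is a steady 14 hours (14, 14, 14, 14, 14).
2035-12-19 07:00 + 14 h = 2035-12-19 21:00.
2035-12-19 21:00 + 14 h = 2035-12-20 11:00.
2035-12-20 11:00 + 14 h = 2035-12-21 01:00.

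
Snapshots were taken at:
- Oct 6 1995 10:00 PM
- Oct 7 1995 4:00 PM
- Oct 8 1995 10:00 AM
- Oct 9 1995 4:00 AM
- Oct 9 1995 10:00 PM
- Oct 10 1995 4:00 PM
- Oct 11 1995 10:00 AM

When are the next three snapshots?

Oct 12 1995 4:00 AM, Oct 12 1995 10:00 PM, Oct 13 1995 4:00 PM

The interval is a steady 18 hours (18, 18, 18, 18, 18, 18).
Oct 11 1995 10:00 AM + 18 h = Oct 12 1995 4:00 AM.
Oct 12 1995 4:00 AM + 18 h = Oct 12 1995 10:00 PM.
Oct 12 1995 10:00 PM + 18 h = Oct 13 1995 4:00 PM.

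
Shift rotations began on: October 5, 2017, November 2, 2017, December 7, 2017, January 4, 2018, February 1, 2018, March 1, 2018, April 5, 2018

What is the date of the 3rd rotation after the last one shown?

July 5, 2018

Gaps: 28, 35, 28, 28, 28, 35 days — a mix of 28 and 35. Every date is a Thursday.
Each is the 1st Thursday of its month.
May 2018 — 1st Thursday is May 3, 2018.
June 2018 — 1st Thursday is June 7, 2018.
July 2018 — 1st Thursday is July 5, 2018.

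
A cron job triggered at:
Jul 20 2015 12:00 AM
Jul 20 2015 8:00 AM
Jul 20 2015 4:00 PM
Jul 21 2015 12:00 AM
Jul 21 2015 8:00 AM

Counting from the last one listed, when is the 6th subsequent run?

Jul 23 2015 8:00 AM

Gaps: 8, 8, 8, 8 hours — each event is 8 hours after the previous one.
Jul 21 2015 8:00 AM + 8 h = Jul 21 2015 4:00 PM.
Jul 21 2015 4:00 PM + 8 h = Jul 22 2015 12:00 AM.
Jul 22 2015 12:00 AM + 8 h = Jul 22 2015 8:00 AM.
Jul 22 2015 8:00 AM + 8 h = Jul 22 2015 4:00 PM.
Jul 22 2015 4:00 PM + 8 h = Jul 23 2015 12:00 AM.
Jul 23 2015 12:00 AM + 8 h = Jul 23 2015 8:00 AM.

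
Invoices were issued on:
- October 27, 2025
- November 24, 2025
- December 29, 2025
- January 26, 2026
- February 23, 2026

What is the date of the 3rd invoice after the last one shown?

Every date is a Monday; gaps 28, 35, 28, 28 days.
Each is the last Monday of its month (at least one falls on the 29th or later, ruling out '4th Monday').
Last Monday of March 2026: March 30, 2026.
April 2026 ends with Monday April 27, 2026.
Last Monday of May 2026: May 25, 2026.

May 25, 2026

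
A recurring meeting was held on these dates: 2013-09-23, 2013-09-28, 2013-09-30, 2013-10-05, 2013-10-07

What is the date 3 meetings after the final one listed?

Every event lands on a Monday or Saturday (gaps cycle 5, 2, 5, 2).
So the schedule is: every Monday and Saturday.
Next Saturday: 2013-10-12.
The following Monday is 2013-10-14.
The following Saturday is 2013-10-19.

2013-10-19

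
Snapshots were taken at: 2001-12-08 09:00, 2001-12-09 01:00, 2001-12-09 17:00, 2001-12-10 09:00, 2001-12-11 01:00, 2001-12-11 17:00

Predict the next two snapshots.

2001-12-12 09:00, 2001-12-13 01:00

Spacing: 16, 16, 16, 16, 16 h — constant 16 h.
2001-12-11 17:00 + 16 h = 2001-12-12 09:00.
2001-12-12 09:00 + 16 h = 2001-12-13 01:00.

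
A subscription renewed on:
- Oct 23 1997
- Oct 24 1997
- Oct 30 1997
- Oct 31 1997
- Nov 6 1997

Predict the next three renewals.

Nov 7 1997, Nov 13 1997, Nov 14 1997

Gaps: 1, 6, 1, 6 days — not constant, but cyclic with period 2.
The events fall on every Thursday and Friday.
The following Friday is Nov 7 1997.
Next Thursday: Nov 13 1997.
The following Friday is Nov 14 1997.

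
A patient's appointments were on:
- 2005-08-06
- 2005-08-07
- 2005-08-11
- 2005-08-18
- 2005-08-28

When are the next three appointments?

2005-09-10, 2005-09-26, 2005-10-15

Intervals are 1, 4, 7, 10 days — an arithmetic progression with common difference 3.
Next gap: 13 days. 2005-08-28 + 13 days = 2005-09-10.
Next gap: 16 days. 2005-09-10 + 16 days = 2005-09-26.
Next gap: 19 days. 2005-09-26 + 19 days = 2005-10-15.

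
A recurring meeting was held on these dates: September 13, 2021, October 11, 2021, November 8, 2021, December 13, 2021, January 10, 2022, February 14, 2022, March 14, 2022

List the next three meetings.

All dates are Mondays, 28, 28, 35, 28, 35, 28 days apart.
Specifically, the 2nd Monday of each month.
2nd Monday of April 2022: April 11, 2022.
2nd Monday of May 2022: May 9, 2022.
June 2022 — 2nd Monday is June 13, 2022.

April 11, 2022; May 9, 2022; June 13, 2022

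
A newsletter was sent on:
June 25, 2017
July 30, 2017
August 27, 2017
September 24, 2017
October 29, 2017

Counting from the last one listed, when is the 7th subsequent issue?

Every date is a Sunday; gaps 35, 28, 28, 35 days.
Each is the last Sunday of its month (at least one falls on the 29th or later, ruling out '4th Sunday').
Last Sunday of November 2017: November 26, 2017.
December 2017 ends with Sunday December 31, 2017.
January 2018 ends with Sunday January 28, 2018.
Last Sunday of February 2018: February 25, 2018.
Last Sunday of March 2018: March 25, 2018.
Last Sunday of April 2018: April 29, 2018.
May 2018 ends with Sunday May 27, 2018.

May 27, 2018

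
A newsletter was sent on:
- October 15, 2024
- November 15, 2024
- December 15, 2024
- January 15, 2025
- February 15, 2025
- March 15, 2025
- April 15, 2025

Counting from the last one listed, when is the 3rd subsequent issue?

Each date is the 15th; the gaps (31, 30, 31, 31, 28, 31) track the month lengths.
The rule is the 15th of each month.
Next: May 2025 → May 15, 2025.
Next: June 2025 → June 15, 2025.
July 2025: July 15, 2025.

July 15, 2025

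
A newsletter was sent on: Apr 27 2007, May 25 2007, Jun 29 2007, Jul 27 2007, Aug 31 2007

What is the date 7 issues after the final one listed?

These are Fridays with 28, 35, 28, 35-day gaps.
Each is the final Friday of its month — Jun 29 2007 is past the 28th, so '4th Friday' doesn't fit.
September 2007 ends with Friday Sep 28 2007.
October 2007 ends with Friday Oct 26 2007.
Last Friday of November 2007: Nov 30 2007.
Last Friday of December 2007: Dec 28 2007.
January 2008 ends with Friday Jan 25 2008.
Last Friday of February 2008: Feb 29 2008.
March 2008 ends with Friday Mar 28 2008.

Mar 28 2008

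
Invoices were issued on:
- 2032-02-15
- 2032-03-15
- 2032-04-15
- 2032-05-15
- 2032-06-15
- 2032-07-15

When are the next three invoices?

The day-of-month is always 15 (29, 31, 30, 31, 30 days between events).
So this recurs on the 15th of each month.
August 2032: 2032-08-15.
Next: September 2032 → 2032-09-15.
October 2032: 2032-10-15.

2032-08-15, 2032-09-15, 2032-10-15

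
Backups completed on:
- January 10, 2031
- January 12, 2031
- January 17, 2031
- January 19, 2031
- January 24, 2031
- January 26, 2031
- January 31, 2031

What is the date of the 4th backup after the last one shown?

February 14, 2031

Every event lands on a Friday or Sunday (gaps cycle 2, 5, 2, 5, 2, 5).
So the schedule is: every Friday and Sunday.
Next Sunday: February 2, 2031.
The following Friday is February 7, 2031.
Next Sunday: February 9, 2031.
The following Friday is February 14, 2031.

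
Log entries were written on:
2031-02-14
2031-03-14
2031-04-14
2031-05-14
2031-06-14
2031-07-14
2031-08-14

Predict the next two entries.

2031-09-14, 2031-10-14

Gaps: 28, 31, 30, 31, 30, 31 days — not constant. Every event is on the 14th of the month.
Pattern: the 14th of each month.
Next: September 2031 → 2031-09-14.
Next: October 2031 → 2031-10-14.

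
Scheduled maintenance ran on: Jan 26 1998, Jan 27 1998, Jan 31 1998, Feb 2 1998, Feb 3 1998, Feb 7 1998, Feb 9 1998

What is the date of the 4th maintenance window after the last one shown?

Every event lands on a Monday or Tuesday or Saturday (gaps cycle 1, 4, 2, 1, 4, 2).
So the schedule is: every Monday, Tuesday and Saturday.
Next Tuesday: Feb 10 1998.
Next Saturday: Feb 14 1998.
Next Monday: Feb 16 1998.
Next Tuesday: Feb 17 1998.

Feb 17 1998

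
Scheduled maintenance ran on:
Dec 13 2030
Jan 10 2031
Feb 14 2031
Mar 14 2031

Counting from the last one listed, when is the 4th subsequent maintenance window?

Jul 11 2031

All dates are Fridays, 28, 35, 28 days apart.
Specifically, the 2nd Friday of each month.
April 2031 — 2nd Friday is Apr 11 2031.
May 2031 — 2nd Friday is May 9 2031.
2nd Friday of June 2031: Jun 13 2031.
2nd Friday of July 2031: Jul 11 2031.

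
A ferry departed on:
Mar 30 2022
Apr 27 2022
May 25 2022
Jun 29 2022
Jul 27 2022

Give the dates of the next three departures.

These are Wednesdays with 28, 28, 35, 28-day gaps.
Each is the final Wednesday of its month — Mar 30 2022 is past the 28th, so '4th Wednesday' doesn't fit.
August 2022 ends with Wednesday Aug 31 2022.
Last Wednesday of September 2022: Sep 28 2022.
October 2022 ends with Wednesday Oct 26 2022.

Aug 31 2022, Sep 28 2022, Oct 26 2022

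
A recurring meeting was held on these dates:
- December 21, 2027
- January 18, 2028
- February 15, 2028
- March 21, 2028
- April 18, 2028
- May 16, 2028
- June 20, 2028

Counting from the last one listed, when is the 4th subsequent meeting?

October 17, 2028

Gaps: 28, 28, 35, 28, 28, 35 days — a mix of 28 and 35. Every date is a Tuesday.
Each is the 3rd Tuesday of its month.
3rd Tuesday of July 2028: July 18, 2028.
3rd Tuesday of August 2028: August 15, 2028.
September 2028 — 3rd Tuesday is September 19, 2028.
October 2028 — 3rd Tuesday is October 17, 2028.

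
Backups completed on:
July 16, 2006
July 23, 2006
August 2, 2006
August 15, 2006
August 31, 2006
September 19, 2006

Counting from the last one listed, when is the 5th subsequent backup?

February 6, 2007

Gaps: 7, 10, 13, 16, 19 days — each gap is 3 larger than the previous one.
Next gap: 22 days. September 19, 2006 + 22 days = October 11, 2006.
Next gap: 25 days. October 11, 2006 + 25 days = November 5, 2006.
Next gap: 28 days. November 5, 2006 + 28 days = December 3, 2006.
Next gap: 31 days. December 3, 2006 + 31 days = January 3, 2007.
Next gap: 34 days. January 3, 2007 + 34 days = February 6, 2007.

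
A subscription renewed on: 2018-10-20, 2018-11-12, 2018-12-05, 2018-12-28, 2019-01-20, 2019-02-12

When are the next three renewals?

2019-03-07, 2019-03-30, 2019-04-22

The spacing is 23, 23, 23, 23, 23 days — always 23 days.
2019-02-12 + 23 days = 2019-03-07.
2019-03-07 + 23 days = 2019-03-30.
2019-03-30 + 23 days = 2019-04-22.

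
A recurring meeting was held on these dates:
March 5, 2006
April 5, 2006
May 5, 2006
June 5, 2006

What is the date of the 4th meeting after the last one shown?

Each date is the 5th; the gaps (31, 30, 31) track the month lengths.
The rule is the 5th of each month.
July 2006: July 5, 2006.
August 2006: August 5, 2006.
September 2006: September 5, 2006.
October 2006: October 5, 2006.

October 5, 2006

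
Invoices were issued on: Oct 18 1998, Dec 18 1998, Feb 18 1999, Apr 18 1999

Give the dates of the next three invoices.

Jun 18 1999, Aug 18 1999, Oct 18 1999

Each date is the 18th; the gaps (61, 62, 59) track the month lengths.
The rule is the 18th of every 2 months.
Next: June 1999 → Jun 18 1999.
Next: August 1999 → Aug 18 1999.
October 1999: Oct 18 1999.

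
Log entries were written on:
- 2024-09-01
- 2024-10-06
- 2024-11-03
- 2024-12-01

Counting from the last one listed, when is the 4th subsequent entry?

These are Sundays at 28- or 35-day spacing (35, 28, 28).
The pattern: 1st Sunday of the month.
January 2025 — 1st Sunday is 2025-01-05.
1st Sunday of February 2025: 2025-02-02.
March 2025 — 1st Sunday is 2025-03-02.
April 2025 — 1st Sunday is 2025-04-06.

2025-04-06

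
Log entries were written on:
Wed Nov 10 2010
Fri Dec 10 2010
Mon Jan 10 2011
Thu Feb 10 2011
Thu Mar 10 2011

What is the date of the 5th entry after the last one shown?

Wed Aug 10 2011

Each date is the 10th; the gaps (30, 31, 31, 28) track the month lengths.
The rule is the 10th of each month.
Next: April 2011 → Sun Apr 10 2011.
May 2011: Tue May 10 2011.
Next: June 2011 → Fri Jun 10 2011.
Next: July 2011 → Sun Jul 10 2011.
August 2011: Wed Aug 10 2011.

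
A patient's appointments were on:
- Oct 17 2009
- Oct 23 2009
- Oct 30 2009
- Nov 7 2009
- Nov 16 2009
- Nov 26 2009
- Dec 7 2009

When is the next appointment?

Dec 19 2009

Intervals are 6, 7, 8, 9, 10, 11 days — an arithmetic progression with common difference 1.
Next gap: 12 days. Dec 7 2009 + 12 days = Dec 19 2009.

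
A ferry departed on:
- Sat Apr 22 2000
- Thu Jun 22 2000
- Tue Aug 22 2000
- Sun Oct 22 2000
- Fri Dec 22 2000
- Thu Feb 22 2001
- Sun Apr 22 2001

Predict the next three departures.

Gaps: 61, 61, 61, 61, 62, 59 days — not constant. Every event is on the 22nd of the month.
Pattern: the 22nd of every 2 months.
June 2001: Fri Jun 22 2001.
Next: August 2001 → Wed Aug 22 2001.
October 2001: Mon Oct 22 2001.

Fri Jun 22 2001, Wed Aug 22 2001, Mon Oct 22 2001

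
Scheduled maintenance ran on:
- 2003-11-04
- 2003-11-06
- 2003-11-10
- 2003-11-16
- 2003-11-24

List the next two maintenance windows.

Gaps: 2, 4, 6, 8 days — each gap is 2 larger than the previous one.
Next gap: 10 days. 2003-11-24 + 10 days = 2003-12-04.
Next gap: 12 days. 2003-12-04 + 12 days = 2003-12-16.

2003-12-04, 2003-12-16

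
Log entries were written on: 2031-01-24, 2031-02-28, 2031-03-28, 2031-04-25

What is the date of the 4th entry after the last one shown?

2031-08-22

All dates are Fridays, 35, 28, 28 days apart.
Specifically, the 4th Friday of each month.
4th Friday of May 2031: 2031-05-23.
June 2031 — 4th Friday is 2031-06-27.
July 2031 — 4th Friday is 2031-07-25.
4th Friday of August 2031: 2031-08-22.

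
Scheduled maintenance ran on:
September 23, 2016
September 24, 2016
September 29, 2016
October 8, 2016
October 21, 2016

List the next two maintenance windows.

Gaps: 1, 5, 9, 13 days — each gap is 4 larger than the previous one.
Next gap: 17 days. October 21, 2016 + 17 days = November 7, 2016.
Next gap: 21 days. November 7, 2016 + 21 days = November 28, 2016.

November 7, 2016; November 28, 2016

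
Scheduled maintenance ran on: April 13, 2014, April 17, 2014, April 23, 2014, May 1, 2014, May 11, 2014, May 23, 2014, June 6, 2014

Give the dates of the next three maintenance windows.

Intervals are 4, 6, 8, 10, 12, 14 days — an arithmetic progression with common difference 2.
Next gap: 16 days. June 6, 2014 + 16 days = June 22, 2014.
Next gap: 18 days. June 22, 2014 + 18 days = July 10, 2014.
Next gap: 20 days. July 10, 2014 + 20 days = July 30, 2014.

June 22, 2014; July 10, 2014; July 30, 2014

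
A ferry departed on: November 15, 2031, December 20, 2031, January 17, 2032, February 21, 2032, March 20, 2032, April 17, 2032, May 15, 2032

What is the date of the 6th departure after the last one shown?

Gaps: 35, 28, 35, 28, 28, 28 days — a mix of 28 and 35. Every date is a Saturday.
Each is the 3rd Saturday of its month.
3rd Saturday of June 2032: June 19, 2032.
July 2032 — 3rd Saturday is July 17, 2032.
3rd Saturday of August 2032: August 21, 2032.
September 2032 — 3rd Saturday is September 18, 2032.
3rd Saturday of October 2032: October 16, 2032.
3rd Saturday of November 2032: November 20, 2032.

November 20, 2032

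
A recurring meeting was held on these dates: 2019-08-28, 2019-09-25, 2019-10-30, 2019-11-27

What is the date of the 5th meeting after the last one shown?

2020-04-29

Every date is a Wednesday; gaps 28, 35, 28 days.
Each is the last Wednesday of its month (at least one falls on the 29th or later, ruling out '4th Wednesday').
December 2019 ends with Wednesday 2019-12-25.
Last Wednesday of January 2020: 2020-01-29.
February 2020 ends with Wednesday 2020-02-26.
March 2020 ends with Wednesday 2020-03-25.
April 2020 ends with Wednesday 2020-04-29.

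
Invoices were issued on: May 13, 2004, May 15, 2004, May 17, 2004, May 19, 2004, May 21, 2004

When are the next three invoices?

The spacing is 2, 2, 2, 2 days — always 2 days.
May 21, 2004 + 2 days = May 23, 2004.
May 23, 2004 + 2 days = May 25, 2004.
May 25, 2004 + 2 days = May 27, 2004.

May 23, 2004; May 25, 2004; May 27, 2004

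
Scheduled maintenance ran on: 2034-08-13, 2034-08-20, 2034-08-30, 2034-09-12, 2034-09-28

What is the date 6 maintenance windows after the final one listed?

Gaps: 7, 10, 13, 16 days — each gap is 3 larger than the previous one.
Next gap: 19 days. 2034-09-28 + 19 days = 2034-10-17.
Next gap: 22 days. 2034-10-17 + 22 days = 2034-11-08.
Next gap: 25 days. 2034-11-08 + 25 days = 2034-12-03.
Next gap: 28 days. 2034-12-03 + 28 days = 2034-12-31.
Next gap: 31 days. 2034-12-31 + 31 days = 2035-01-31.
Next gap: 34 days. 2035-01-31 + 34 days = 2035-03-06.

2035-03-06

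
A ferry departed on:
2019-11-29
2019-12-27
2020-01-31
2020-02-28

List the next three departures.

2020-03-27, 2020-04-24, 2020-05-29

These are Fridays with 28, 35, 28-day gaps.
Each is the final Friday of its month — 2019-11-29 is past the 28th, so '4th Friday' doesn't fit.
March 2020 ends with Friday 2020-03-27.
Last Friday of April 2020: 2020-04-24.
May 2020 ends with Friday 2020-05-29.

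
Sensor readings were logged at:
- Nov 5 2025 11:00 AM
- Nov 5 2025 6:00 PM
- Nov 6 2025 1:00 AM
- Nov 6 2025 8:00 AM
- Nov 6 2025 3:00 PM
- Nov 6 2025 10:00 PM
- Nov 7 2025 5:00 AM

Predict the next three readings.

Spacing: 7, 7, 7, 7, 7, 7 h — constant 7 h.
Nov 7 2025 5:00 AM + 7 h = Nov 7 2025 12:00 PM.
Nov 7 2025 12:00 PM + 7 h = Nov 7 2025 7:00 PM.
Nov 7 2025 7:00 PM + 7 h = Nov 8 2025 2:00 AM.

Nov 7 2025 12:00 PM, Nov 7 2025 7:00 PM, Nov 8 2025 2:00 AM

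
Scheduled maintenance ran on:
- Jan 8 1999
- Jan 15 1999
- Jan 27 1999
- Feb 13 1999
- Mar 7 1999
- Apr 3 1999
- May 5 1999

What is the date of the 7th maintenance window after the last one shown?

The spacing grows by 5 each time: 7, 12, 17, 22, 27, 32 days.
Next gap: 37 days. May 5 1999 + 37 days = Jun 11 1999.
Next gap: 42 days. Jun 11 1999 + 42 days = Jul 23 1999.
Next gap: 47 days. Jul 23 1999 + 47 days = Sep 8 1999.
Next gap: 52 days. Sep 8 1999 + 52 days = Oct 30 1999.
Next gap: 57 days. Oct 30 1999 + 57 days = Dec 26 1999.
Next gap: 62 days. Dec 26 1999 + 62 days = Feb 26 2000.
Next gap: 67 days. Feb 26 2000 + 67 days = May 3 2000.

May 3 2000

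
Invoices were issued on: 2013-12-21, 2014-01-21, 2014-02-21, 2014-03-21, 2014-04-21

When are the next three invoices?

The day-of-month is always 21 (31, 31, 28, 31 days between events).
So this recurs on the 21st of each month.
May 2014: 2014-05-21.
June 2014: 2014-06-21.
Next: July 2014 → 2014-07-21.

2014-05-21, 2014-06-21, 2014-07-21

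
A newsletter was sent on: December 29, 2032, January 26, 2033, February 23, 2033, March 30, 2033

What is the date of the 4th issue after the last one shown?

These are Wednesdays with 28, 28, 35-day gaps.
Each is the final Wednesday of its month — December 29, 2032 is past the 28th, so '4th Wednesday' doesn't fit.
Last Wednesday of April 2033: April 27, 2033.
Last Wednesday of May 2033: May 25, 2033.
Last Wednesday of June 2033: June 29, 2033.
July 2033 ends with Wednesday July 27, 2033.

July 27, 2033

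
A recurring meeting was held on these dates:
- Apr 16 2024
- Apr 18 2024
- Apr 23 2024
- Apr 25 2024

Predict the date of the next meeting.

Apr 30 2024

Gaps: 2, 5, 2 days — not constant, but cyclic with period 2.
The events fall on every Tuesday and Thursday.
The following Tuesday is Apr 30 2024.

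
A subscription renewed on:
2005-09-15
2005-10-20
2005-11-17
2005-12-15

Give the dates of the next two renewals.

2006-01-19, 2006-02-16

All dates are Thursdays, 35, 28, 28 days apart.
Specifically, the 3rd Thursday of each month.
3rd Thursday of January 2006: 2006-01-19.
3rd Thursday of February 2006: 2006-02-16.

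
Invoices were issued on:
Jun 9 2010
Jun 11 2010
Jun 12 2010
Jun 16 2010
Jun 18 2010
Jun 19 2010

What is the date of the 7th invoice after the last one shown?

Jul 7 2010

The gap pattern 2, 1, 4, 2, 1 repeats every 3 events.
These are the Wednesdays, Fridays and Saturdays of each week.
The following Wednesday is Jun 23 2010.
Next Friday: Jun 25 2010.
Next Saturday: Jun 26 2010.
Next Wednesday: Jun 30 2010.
Next Friday: Jul 2 2010.
Next Saturday: Jul 3 2010.
The following Wednesday is Jul 7 2010.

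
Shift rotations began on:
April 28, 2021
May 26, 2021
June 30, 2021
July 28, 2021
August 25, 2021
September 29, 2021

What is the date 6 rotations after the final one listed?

March 30, 2022

Every date is a Wednesday; gaps 28, 35, 28, 28, 35 days.
Each is the last Wednesday of its month (at least one falls on the 29th or later, ruling out '4th Wednesday').
Last Wednesday of October 2021: October 27, 2021.
Last Wednesday of November 2021: November 24, 2021.
Last Wednesday of December 2021: December 29, 2021.
January 2022 ends with Wednesday January 26, 2022.
Last Wednesday of February 2022: February 23, 2022.
Last Wednesday of March 2022: March 30, 2022.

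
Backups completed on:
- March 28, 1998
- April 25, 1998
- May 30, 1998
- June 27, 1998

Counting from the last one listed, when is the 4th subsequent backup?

October 31, 1998

These are Saturdays with 28, 35, 28-day gaps.
Each is the final Saturday of its month — May 30, 1998 is past the 28th, so '4th Saturday' doesn't fit.
July 1998 ends with Saturday July 25, 1998.
Last Saturday of August 1998: August 29, 1998.
Last Saturday of September 1998: September 26, 1998.
October 1998 ends with Saturday October 31, 1998.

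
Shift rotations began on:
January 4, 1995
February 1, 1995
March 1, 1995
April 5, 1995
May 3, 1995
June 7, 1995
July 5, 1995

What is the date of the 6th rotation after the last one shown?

January 3, 1996

These are Wednesdays at 28- or 35-day spacing (28, 28, 35, 28, 35, 28).
The pattern: 1st Wednesday of the month.
August 1995 — 1st Wednesday is August 2, 1995.
September 1995 — 1st Wednesday is September 6, 1995.
1st Wednesday of October 1995: October 4, 1995.
1st Wednesday of November 1995: November 1, 1995.
1st Wednesday of December 1995: December 6, 1995.
1st Wednesday of January 1996: January 3, 1996.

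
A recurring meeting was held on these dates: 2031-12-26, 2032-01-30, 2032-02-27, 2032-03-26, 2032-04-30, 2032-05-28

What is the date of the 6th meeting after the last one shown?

These are Fridays with 35, 28, 28, 35, 28-day gaps.
Each is the final Friday of its month — 2032-01-30 is past the 28th, so '4th Friday' doesn't fit.
Last Friday of June 2032: 2032-06-25.
July 2032 ends with Friday 2032-07-30.
Last Friday of August 2032: 2032-08-27.
Last Friday of September 2032: 2032-09-24.
October 2032 ends with Friday 2032-10-29.
Last Friday of November 2032: 2032-11-26.

2032-11-26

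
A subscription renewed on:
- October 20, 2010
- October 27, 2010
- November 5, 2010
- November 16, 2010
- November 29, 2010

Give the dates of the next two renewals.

December 14, 2010; December 31, 2010

Gaps: 7, 9, 11, 13 days — each gap is 2 larger than the previous one.
Next gap: 15 days. November 29, 2010 + 15 days = December 14, 2010.
Next gap: 17 days. December 14, 2010 + 17 days = December 31, 2010.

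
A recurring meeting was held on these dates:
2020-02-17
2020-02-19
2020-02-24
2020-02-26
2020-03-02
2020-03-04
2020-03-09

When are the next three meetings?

Gaps: 2, 5, 2, 5, 2, 5 days — not constant, but cyclic with period 2.
The events fall on every Monday and Wednesday.
Next Wednesday: 2020-03-11.
The following Monday is 2020-03-16.
The following Wednesday is 2020-03-18.

2020-03-11, 2020-03-16, 2020-03-18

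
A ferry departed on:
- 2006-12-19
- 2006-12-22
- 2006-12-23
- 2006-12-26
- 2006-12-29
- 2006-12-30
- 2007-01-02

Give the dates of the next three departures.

2007-01-05, 2007-01-06, 2007-01-09

Every event lands on a Tuesday or Friday or Saturday (gaps cycle 3, 1, 3, 3, 1, 3).
So the schedule is: every Tuesday, Friday and Saturday.
Next Friday: 2007-01-05.
Next Saturday: 2007-01-06.
Next Tuesday: 2007-01-09.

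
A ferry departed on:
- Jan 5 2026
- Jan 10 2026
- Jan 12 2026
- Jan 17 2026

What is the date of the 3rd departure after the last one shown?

Jan 26 2026

The gap pattern 5, 2, 5 repeats every 2 events.
These are the Mondays and Saturdays of each week.
Next Monday: Jan 19 2026.
Next Saturday: Jan 24 2026.
Next Monday: Jan 26 2026.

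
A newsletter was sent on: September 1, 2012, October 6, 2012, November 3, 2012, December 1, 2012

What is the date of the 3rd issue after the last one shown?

March 2, 2013

Gaps: 35, 28, 28 days — a mix of 28 and 35. Every date is a Saturday.
Each is the 1st Saturday of its month.
January 2013 — 1st Saturday is January 5, 2013.
1st Saturday of February 2013: February 2, 2013.
1st Saturday of March 2013: March 2, 2013.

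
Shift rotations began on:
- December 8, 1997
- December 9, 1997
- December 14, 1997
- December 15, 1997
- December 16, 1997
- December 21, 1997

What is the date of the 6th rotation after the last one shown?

January 4, 1998

Gaps: 1, 5, 1, 1, 5 days — not constant, but cyclic with period 3.
The events fall on every Monday, Tuesday and Sunday.
Next Monday: December 22, 1997.
Next Tuesday: December 23, 1997.
The following Sunday is December 28, 1997.
Next Monday: December 29, 1997.
Next Tuesday: December 30, 1997.
The following Sunday is January 4, 1998.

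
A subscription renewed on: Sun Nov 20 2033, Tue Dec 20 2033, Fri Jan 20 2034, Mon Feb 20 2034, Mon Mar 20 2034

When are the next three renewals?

Thu Apr 20 2034, Sat May 20 2034, Tue Jun 20 2034

Each date is the 20th; the gaps (30, 31, 31, 28) track the month lengths.
The rule is the 20th of each month.
April 2034: Thu Apr 20 2034.
May 2034: Sat May 20 2034.
Next: June 2034 → Tue Jun 20 2034.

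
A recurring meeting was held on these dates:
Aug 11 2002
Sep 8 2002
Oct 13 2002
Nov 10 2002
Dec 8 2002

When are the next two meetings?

Jan 12 2003, Feb 9 2003

These are Sundays at 28- or 35-day spacing (28, 35, 28, 28).
The pattern: 2nd Sunday of the month.
2nd Sunday of January 2003: Jan 12 2003.
February 2003 — 2nd Sunday is Feb 9 2003.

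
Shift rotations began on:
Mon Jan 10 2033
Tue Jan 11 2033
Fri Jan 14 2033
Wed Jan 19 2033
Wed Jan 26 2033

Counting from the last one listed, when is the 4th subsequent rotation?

Tue Mar 15 2033

Intervals are 1, 3, 5, 7 days — an arithmetic progression with common difference 2.
Next gap: 9 days. Wed Jan 26 2033 + 9 days = Fri Feb 4 2033.
Next gap: 11 days. Fri Feb 4 2033 + 11 days = Tue Feb 15 2033.
Next gap: 13 days. Tue Feb 15 2033 + 13 days = Mon Feb 28 2033.
Next gap: 15 days. Mon Feb 28 2033 + 15 days = Tue Mar 15 2033.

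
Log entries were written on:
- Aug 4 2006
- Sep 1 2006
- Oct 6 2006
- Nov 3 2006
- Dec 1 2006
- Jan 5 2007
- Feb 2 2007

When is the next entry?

Gaps: 28, 35, 28, 28, 35, 28 days — a mix of 28 and 35. Every date is a Friday.
Each is the 1st Friday of its month.
1st Friday of March 2007: Mar 2 2007.

Mar 2 2007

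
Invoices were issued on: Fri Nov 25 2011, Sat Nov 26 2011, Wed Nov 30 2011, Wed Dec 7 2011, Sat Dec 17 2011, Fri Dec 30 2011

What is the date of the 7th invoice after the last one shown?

Fri Jun 22 2012

Intervals are 1, 4, 7, 10, 13 days — an arithmetic progression with common difference 3.
Next gap: 16 days. Fri Dec 30 2011 + 16 days = Sun Jan 15 2012.
Next gap: 19 days. Sun Jan 15 2012 + 19 days = Fri Feb 3 2012.
Next gap: 22 days. Fri Feb 3 2012 + 22 days = Sat Feb 25 2012.
Next gap: 25 days. Sat Feb 25 2012 + 25 days = Wed Mar 21 2012.
Next gap: 28 days. Wed Mar 21 2012 + 28 days = Wed Apr 18 2012.
Next gap: 31 days. Wed Apr 18 2012 + 31 days = Sat May 19 2012.
Next gap: 34 days. Sat May 19 2012 + 34 days = Fri Jun 22 2012.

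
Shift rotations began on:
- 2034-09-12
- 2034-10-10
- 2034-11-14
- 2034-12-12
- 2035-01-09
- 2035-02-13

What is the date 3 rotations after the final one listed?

2035-05-08

Gaps: 28, 35, 28, 28, 35 days — a mix of 28 and 35. Every date is a Tuesday.
Each is the 2nd Tuesday of its month.
2nd Tuesday of March 2035: 2035-03-13.
April 2035 — 2nd Tuesday is 2035-04-10.
2nd Tuesday of May 2035: 2035-05-08.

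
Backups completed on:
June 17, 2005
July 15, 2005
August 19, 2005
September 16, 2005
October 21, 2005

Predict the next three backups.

All dates are Fridays, 28, 35, 28, 35 days apart.
Specifically, the 3rd Friday of each month.
3rd Friday of November 2005: November 18, 2005.
December 2005 — 3rd Friday is December 16, 2005.
3rd Friday of January 2006: January 20, 2006.

November 18, 2005; December 16, 2005; January 20, 2006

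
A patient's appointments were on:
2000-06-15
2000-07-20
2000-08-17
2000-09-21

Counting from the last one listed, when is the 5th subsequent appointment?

2001-02-15

These are Thursdays at 28- or 35-day spacing (35, 28, 35).
The pattern: 3rd Thursday of the month.
October 2000 — 3rd Thursday is 2000-10-19.
3rd Thursday of November 2000: 2000-11-16.
December 2000 — 3rd Thursday is 2000-12-21.
January 2001 — 3rd Thursday is 2001-01-18.
February 2001 — 3rd Thursday is 2001-02-15.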